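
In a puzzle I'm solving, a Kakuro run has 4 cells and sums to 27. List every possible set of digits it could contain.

4 distinct digits from 1–9 sum between 10 and 30.

{3,7,8,9}; {4,6,8,9}; {5,6,7,9}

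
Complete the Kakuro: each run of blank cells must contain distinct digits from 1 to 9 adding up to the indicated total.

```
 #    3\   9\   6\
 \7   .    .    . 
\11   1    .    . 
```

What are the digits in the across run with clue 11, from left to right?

1 8 2

7 in 3 cells must be {1,2,4}; 3 in 2 cells must be {1,2}.
R1C1 = 3 − 1 = 2 completes the 3 down.
No cell is forced outright now. R2C3 can only be 2 or 4 (the digits allowed by both its 11 across and its 6 down). If R2C3 = 4: then R1C3 would have to be in {1,4} for the 7 across but in {2} for the 6 down — contradiction. So R2C3 = 2.
R1C3 = 6 − 2 = 4 completes the 6 down.
R2C2 = 11 − 3 = 8 completes the 11 across.
R1C2 = 7 − 6 = 1 completes the 7 across.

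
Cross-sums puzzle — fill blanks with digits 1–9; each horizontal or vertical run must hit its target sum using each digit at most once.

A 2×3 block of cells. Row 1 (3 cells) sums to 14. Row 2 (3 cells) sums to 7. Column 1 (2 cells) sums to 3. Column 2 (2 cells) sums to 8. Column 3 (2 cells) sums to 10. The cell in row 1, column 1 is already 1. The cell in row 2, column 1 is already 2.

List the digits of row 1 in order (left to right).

1, 7, 6

7 in 3 cells must be {1,2,4}; 3 in 2 cells must be {1,2}.
Given what's placed, (2,2) must be 1 to fit the 7 across and 8 down.
(2,3) = 7 − 3 = 4 completes the 7 across.
(1,2) = 8 − 1 = 7 completes the 8 down.
(1,3) = 14 − 8 = 6 completes the 14 across.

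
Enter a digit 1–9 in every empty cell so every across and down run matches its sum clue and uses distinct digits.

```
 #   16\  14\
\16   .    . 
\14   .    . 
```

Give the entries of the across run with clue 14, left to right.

16 in 2 cells must be {7,9}.
The 16 across and the 14 down share only 9, so R1C2 = 9.
The 14 across and the 16 down share only 9, so R2C1 = 9.
R2C2 = 14 − 9 = 5 completes the 14 across.
R1C1 = 16 − 9 = 7 completes the 16 across.

9 5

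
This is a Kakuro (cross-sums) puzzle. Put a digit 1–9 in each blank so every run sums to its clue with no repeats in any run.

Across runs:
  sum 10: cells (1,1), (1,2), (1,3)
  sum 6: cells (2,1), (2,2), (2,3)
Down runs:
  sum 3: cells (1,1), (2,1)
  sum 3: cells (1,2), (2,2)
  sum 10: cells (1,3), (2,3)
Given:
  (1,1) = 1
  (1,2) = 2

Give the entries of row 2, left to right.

6 in 3 cells must be {1,2,3}; 3 in 2 cells must be {1,2}.
(1,3) = 10 − 3 = 7 completes the 10 across.
(2,1) = 3 − 1 = 2 completes the 3 down.
(2,2) = 3 − 2 = 1 completes the 3 down.
(2,3) = 6 − 3 = 3 completes the 6 across.

2, 1, 3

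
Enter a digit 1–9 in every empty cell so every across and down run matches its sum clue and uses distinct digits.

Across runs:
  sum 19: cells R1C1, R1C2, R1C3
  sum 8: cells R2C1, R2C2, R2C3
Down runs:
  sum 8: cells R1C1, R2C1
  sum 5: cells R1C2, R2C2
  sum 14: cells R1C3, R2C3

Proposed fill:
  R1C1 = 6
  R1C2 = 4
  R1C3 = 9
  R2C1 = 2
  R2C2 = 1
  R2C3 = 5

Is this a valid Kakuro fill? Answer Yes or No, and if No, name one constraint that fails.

Across: 6+4+9=19; 2+1+5=8. Down: 6+2=8; 4+1=5; 9+5=14. No digit repeats within any run.

Yes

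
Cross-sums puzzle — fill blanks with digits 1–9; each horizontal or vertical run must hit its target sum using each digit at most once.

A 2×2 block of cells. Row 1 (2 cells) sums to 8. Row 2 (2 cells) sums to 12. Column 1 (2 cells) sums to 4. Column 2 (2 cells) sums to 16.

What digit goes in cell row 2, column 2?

4 in 2 cells must be {1,3}; 16 in 2 cells must be {7,9}.
The 8 across and the 16 down share only 7, so (1,2) = 7.
The 12 across and the 4 down share only 3, so (2,1) = 3.
(2,2) = 12 − 3 = 9 completes the 12 across.
(1,1) = 8 − 7 = 1 completes the 8 across.

9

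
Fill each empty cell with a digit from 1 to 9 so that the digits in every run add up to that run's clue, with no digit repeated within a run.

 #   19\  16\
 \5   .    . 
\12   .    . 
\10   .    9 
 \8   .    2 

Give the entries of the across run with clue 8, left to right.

6 2

R2C2 = 4: the only remaining digit allowed by both the 12 across and the 16 down.
R3C1 = 10 − 9 = 1 completes the 10 across.
R4C1 = 8 − 2 = 6 completes the 8 across.
R1C2 = 16 − 15 = 1 completes the 16 down.
R2C1 = 12 − 4 = 8 completes the 12 across.
R1C1 = 5 − 1 = 4 completes the 5 across.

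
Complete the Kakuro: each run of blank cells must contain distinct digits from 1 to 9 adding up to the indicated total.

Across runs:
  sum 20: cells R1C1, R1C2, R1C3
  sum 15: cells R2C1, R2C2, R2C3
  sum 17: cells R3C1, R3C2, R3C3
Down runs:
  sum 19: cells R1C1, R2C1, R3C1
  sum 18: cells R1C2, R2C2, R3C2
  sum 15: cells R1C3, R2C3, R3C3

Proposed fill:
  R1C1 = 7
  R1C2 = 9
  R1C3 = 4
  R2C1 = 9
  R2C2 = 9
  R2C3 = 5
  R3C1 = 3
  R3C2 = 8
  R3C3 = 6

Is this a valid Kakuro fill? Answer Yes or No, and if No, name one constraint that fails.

No — the across run R2C1–R2C3 sums to 23, not 15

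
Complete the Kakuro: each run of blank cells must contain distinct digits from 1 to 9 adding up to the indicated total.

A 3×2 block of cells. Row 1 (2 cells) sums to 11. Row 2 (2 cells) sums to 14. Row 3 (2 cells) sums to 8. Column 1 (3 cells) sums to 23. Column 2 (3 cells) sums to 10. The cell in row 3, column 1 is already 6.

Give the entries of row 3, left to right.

6 2

23 in 3 cells must be {6,8,9}.
(3,2) = 8 − 6 = 2 completes the 8 across.
(2,2) = 5: the only remaining digit allowed by both the 14 across and the 10 down.
(1,2) = 10 − 7 = 3 completes the 10 down.
(2,1) = 14 − 5 = 9 completes the 14 across.
(1,1) = 11 − 3 = 8 completes the 11 across.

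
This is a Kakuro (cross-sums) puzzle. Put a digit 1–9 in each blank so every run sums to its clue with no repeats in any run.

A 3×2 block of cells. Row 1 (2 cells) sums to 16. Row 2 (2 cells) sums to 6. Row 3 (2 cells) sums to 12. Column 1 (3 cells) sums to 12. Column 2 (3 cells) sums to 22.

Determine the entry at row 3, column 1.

4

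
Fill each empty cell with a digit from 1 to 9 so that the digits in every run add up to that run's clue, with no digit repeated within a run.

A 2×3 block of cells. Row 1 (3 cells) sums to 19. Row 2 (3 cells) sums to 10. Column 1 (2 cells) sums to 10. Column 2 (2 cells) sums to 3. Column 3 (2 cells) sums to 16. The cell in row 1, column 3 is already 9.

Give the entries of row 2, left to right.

2, 1, 7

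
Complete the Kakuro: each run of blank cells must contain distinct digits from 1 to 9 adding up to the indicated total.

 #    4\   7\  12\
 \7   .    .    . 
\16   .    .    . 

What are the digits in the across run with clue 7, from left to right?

1 2 4

7 in 3 cells must be {1,2,4}; 4 in 2 cells must be {1,3}.
The 7 across and the 4 down share only 1, so R1C1 = 1.
Given what's placed, R1C3 must be 4 to fit the 7 across and 12 down.
R2C1 = 4 − 1 = 3 completes the 4 down.
R2C3 = 12 − 4 = 8 completes the 12 down.
R1C2 = 7 − 5 = 2 completes the 7 across.
R2C2 = 16 − 11 = 5 completes the 16 across.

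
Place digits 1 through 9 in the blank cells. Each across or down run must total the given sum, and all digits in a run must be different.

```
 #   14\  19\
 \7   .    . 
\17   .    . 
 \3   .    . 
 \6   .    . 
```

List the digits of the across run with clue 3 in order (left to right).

17 in 2 cells must be {8,9}; 3 in 2 cells must be {1,2}.
Only 8 fits R2C1 under both its across sum 17 and down sum 14.
R2C2 = 17 − 8 = 9 completes the 17 across.
Nothing is forced directly, so branch on R3C1, whose candidates are 1 or 2. If R3C1 = 1: that forces R3C2 = 2, R4C1 = 2, after which R4C2 would have to be in {4} for the 6 across but in {1,3,5,7} for the 19 down — contradiction. So R3C1 = 2.
R3C2 = 3 − 2 = 1 completes the 3 across.

2, 1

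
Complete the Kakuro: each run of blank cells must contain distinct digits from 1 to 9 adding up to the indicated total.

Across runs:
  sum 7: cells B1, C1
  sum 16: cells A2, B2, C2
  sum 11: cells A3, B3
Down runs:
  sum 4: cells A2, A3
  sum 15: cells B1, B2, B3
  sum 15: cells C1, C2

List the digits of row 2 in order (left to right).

4 in 2 cells must be {1,3}.
The 7 across and the 15 down share only 6, so C1 = 6.
C2 = 15 − 6 = 9 completes the 15 down.
Intersecting the 11 across with the 4 down forces A3 = 3.
B3 = 11 − 3 = 8 completes the 11 across.
B1 = 7 − 6 = 1 completes the 7 across.
A2 = 4 − 3 = 1 completes the 4 down.
B2 = 16 − 10 = 6 completes the 16 across.

1 6 9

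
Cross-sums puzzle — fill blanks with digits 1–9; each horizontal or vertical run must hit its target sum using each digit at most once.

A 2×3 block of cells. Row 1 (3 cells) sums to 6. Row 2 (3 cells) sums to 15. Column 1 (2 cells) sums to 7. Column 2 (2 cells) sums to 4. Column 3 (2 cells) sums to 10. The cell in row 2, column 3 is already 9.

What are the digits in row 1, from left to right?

2 3 1

6 in 3 cells must be {1,2,3}; 4 in 2 cells must be {1,3}.
(1,3) = 10 − 9 = 1 completes the 10 down.
(2,2) = 1: the only remaining digit allowed by both the 15 across and the 4 down.
(1,2) = 4 − 1 = 3 completes the 4 down.
(2,1) = 15 − 10 = 5 completes the 15 across.
(1,1) = 6 − 4 = 2 completes the 6 across.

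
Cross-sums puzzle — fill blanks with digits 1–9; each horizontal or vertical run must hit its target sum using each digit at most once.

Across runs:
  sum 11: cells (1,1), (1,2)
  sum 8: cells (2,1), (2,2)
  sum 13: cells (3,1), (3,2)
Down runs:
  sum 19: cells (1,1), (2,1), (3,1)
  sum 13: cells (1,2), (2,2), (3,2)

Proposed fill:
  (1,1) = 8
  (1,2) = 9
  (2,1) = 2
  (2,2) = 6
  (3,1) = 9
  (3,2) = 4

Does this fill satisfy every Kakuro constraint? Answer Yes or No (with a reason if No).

No — the across run (1,1)–(1,2) sums to 17, not 11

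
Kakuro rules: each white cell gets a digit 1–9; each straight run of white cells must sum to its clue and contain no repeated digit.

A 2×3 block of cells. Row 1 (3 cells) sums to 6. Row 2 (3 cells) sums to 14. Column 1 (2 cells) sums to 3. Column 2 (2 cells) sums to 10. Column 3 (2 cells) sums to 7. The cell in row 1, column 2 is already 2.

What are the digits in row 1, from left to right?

6 in 3 cells must be {1,2,3}; 3 in 2 cells must be {1,2}.
Given what's placed, (1,1) must be 1 to fit the 6 across and 3 down.
(1,3) = 6 − 3 = 3 completes the 6 across.
(2,1) = 3 − 1 = 2 completes the 3 down.
(2,2) = 10 − 2 = 8 completes the 10 down.
(2,3) = 14 − 10 = 4 completes the 14 across.

1 2 3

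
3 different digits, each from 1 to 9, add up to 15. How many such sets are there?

8

3 distinct digits from 1–9 sum between 6 and 24.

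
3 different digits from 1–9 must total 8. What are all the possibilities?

{1,2,5}; {1,3,4}

3 distinct digits from 1–9 sum between 6 and 24.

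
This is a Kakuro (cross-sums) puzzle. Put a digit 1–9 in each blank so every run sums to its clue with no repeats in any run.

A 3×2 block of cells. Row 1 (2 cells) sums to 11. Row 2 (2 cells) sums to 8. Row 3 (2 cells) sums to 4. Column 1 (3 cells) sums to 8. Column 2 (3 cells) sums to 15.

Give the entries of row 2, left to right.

3, 5

4 in 2 cells must be {1,3}.
Nothing is forced directly, so branch on (3,2), whose candidates are 1 or 3. If (3,2) = 1: that forces (3,1) = 3, (1,1) = 4, after which (1,2) would have to be in {7} for the 11 across but in {5,6,8,9} for the 15 down — contradiction. So (3,2) = 3.
(3,1) = 4 − 3 = 1 completes the 4 across.
Nothing is forced directly, so branch on (2,2), whose candidates are 5 or 7. If (2,2) = 7: that forces (1,2) = 5, after which (2,1) would have to be in {1} for the 8 across but in {2,3,4,5} for the 8 down — contradiction. So (2,2) = 5.
(1,2) = 15 − 8 = 7 completes the 15 down.
(2,1) = 8 − 5 = 3 completes the 8 across.
(1,1) = 11 − 7 = 4 completes the 11 across.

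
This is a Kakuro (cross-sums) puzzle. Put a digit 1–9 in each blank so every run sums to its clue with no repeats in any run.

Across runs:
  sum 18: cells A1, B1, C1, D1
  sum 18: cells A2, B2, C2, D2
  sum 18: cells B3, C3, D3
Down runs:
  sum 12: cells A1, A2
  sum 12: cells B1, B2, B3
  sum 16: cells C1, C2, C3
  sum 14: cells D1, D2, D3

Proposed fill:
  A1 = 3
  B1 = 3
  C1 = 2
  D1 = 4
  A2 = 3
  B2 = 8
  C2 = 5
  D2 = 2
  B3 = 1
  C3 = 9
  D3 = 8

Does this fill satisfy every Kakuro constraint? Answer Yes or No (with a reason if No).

No — the across run A1–D1 sums to 12, not 18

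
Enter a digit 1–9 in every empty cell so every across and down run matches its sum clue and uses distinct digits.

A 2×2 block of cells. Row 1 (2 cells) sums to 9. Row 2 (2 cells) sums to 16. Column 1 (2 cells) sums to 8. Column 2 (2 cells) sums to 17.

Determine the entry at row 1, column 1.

16 in 2 cells must be {7,9}; 17 in 2 cells must be {8,9}.
The 9 across and the 17 down share only 8, so (1,2) = 8.
The 16 across and the 8 down share only 7, so (2,1) = 7.
(2,2) = 16 − 7 = 9 completes the 16 across.
(1,1) = 9 − 8 = 1 completes the 9 across.

1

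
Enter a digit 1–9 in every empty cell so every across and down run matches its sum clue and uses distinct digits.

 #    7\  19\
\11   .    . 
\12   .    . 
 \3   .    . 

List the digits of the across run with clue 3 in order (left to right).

1 2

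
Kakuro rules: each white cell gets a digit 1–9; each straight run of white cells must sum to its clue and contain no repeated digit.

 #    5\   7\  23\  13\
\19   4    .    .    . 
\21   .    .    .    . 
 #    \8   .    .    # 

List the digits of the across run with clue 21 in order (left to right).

1 4 9 7

7 in 3 cells must be {1,2,4}; 23 in 3 cells must be {6,8,9}.
R2C1 = 5 − 4 = 1 completes the 5 down.
Given what's placed, R2C2 must be 4 to fit the 21 across and 7 down.
R2C3 = 9: the only remaining digit allowed by both the 21 across and the 23 down.
R2C4 = 21 − 14 = 7 completes the 21 across.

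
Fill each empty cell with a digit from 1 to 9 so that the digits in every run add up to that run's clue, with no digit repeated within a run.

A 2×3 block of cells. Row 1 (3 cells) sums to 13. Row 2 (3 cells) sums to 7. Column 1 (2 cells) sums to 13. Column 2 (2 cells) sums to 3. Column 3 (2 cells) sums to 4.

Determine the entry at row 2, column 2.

7 in 3 cells must be {1,2,4}; 3 in 2 cells must be {1,2}; 4 in 2 cells must be {1,3}.
The 7 across and the 13 down share only 4, so (2,1) = 4.
Given what's placed, (2,3) must be 1 to fit the 7 across and 4 down.
(1,1) = 13 − 4 = 9 completes the 13 down.
(1,2) = 1: the only remaining digit allowed by both the 13 across and the 3 down.
(1,3) = 13 − 10 = 3 completes the 13 across.
(2,2) = 7 − 5 = 2 completes the 7 across.

2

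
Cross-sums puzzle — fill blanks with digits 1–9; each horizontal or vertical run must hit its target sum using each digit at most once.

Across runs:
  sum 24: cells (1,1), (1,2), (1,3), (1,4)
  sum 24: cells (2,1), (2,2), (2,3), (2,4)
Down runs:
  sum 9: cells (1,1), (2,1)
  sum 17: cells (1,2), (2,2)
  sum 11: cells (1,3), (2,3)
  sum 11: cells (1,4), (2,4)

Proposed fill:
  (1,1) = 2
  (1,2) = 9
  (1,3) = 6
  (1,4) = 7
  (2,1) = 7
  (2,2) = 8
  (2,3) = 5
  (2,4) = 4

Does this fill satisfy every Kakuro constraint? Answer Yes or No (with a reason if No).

Yes

Across: 2+9+6+7=24; 7+8+5+4=24. Down: 2+7=9; 9+8=17; 6+5=11; 7+4=11. No digit repeats within any run.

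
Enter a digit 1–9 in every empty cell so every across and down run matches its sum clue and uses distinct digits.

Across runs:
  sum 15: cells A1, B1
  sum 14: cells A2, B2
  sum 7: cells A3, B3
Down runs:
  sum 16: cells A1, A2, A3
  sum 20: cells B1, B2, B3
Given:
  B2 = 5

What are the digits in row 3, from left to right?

A2 = 14 − 5 = 9 completes the 14 across.
Given what's placed, B3 must be 6 to fit the 7 across and 20 down.
Given what's placed, A1 must be 6 to fit the 15 across and 16 down.
B1 = 15 − 6 = 9 completes the 15 across.
A3 = 7 − 6 = 1 completes the 7 across.

1 6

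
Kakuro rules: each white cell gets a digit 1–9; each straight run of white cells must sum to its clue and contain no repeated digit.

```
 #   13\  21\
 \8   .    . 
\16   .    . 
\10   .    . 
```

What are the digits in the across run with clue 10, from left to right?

1 9

16 in 2 cells must be {7,9}.
Nothing is forced directly, so branch on R1C2, whose candidates are 5 or 6 or 7. If R1C2 = 6: that forces R1C1 = 2, R2C1 = 7, after which R2C2 would have to be in {9} for the 16 across but in {7,8} for the 21 down — contradiction. If R1C2 = 7: that forces R1C1 = 1, R2C2 = 9, after which R3C2 would have to be in {1,2,3,4,6,7,8,9} for the 10 across but in {5} for the 21 down — contradiction. So R1C2 = 5.
R1C1 = 8 − 5 = 3 completes the 8 across.
Given what's placed, R2C1 must be 9 to fit the 16 across and 13 down.
R2C2 = 16 − 9 = 7 completes the 16 across.
R3C1 = 13 − 12 = 1 completes the 13 down.
R3C2 = 10 − 1 = 9 completes the 10 across.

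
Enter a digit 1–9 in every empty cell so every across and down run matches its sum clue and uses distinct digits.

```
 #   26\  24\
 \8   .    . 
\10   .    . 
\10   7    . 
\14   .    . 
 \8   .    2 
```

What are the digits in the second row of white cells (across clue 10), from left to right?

R3C2 = 10 − 7 = 3 completes the 10 across.
R5C1 = 8 − 2 = 6 completes the 8 across.
Nothing is forced directly, so branch on R4C1, whose candidates are 8 or 9. If R4C1 = 9: that forces R4C2 = 5, R1C2 = 6, R2C2 = 8, after which R1C1 would have to be in {2} for the 8 across but in {1,3} for the 26 down — contradiction. So R4C1 = 8.
R4C2 = 14 − 8 = 6 completes the 14 across.
Given what's placed, R1C2 must be 5 to fit the 8 across and 24 down.
R2C2 = 24 − 16 = 8 completes the 24 down.
R1C1 = 8 − 5 = 3 completes the 8 across.
R2C1 = 10 − 8 = 2 completes the 10 across.

2 8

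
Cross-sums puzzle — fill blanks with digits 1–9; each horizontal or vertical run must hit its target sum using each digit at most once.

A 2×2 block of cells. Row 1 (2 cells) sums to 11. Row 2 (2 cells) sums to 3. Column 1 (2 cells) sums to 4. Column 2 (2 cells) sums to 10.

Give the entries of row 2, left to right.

3 in 2 cells must be {1,2}; 4 in 2 cells must be {1,3}.
The 11 across and the 4 down share only 3, so (1,1) = 3.
(1,2) = 11 − 3 = 8 completes the 11 across.
(2,1) = 4 − 3 = 1 completes the 4 down.
(2,2) = 3 − 1 = 2 completes the 3 across.

1 2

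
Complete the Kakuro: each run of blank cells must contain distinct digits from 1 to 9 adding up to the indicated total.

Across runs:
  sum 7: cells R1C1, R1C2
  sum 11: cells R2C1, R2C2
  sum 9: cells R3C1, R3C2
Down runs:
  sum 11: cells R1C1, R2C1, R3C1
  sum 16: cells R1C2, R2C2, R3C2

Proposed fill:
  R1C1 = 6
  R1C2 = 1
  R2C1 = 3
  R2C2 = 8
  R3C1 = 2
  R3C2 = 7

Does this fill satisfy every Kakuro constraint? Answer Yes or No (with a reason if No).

Across: 6+1=7; 3+8=11; 2+7=9. Down: 6+3+2=11; 1+8+7=16. No digit repeats within any run.

Yes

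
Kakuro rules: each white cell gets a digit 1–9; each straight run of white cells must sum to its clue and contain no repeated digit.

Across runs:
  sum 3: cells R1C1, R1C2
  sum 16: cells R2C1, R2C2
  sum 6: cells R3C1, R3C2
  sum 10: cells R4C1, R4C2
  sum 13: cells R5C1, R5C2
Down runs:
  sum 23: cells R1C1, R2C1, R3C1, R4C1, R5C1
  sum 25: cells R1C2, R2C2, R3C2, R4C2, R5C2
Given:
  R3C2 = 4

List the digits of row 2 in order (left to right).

3 in 2 cells must be {1,2}; 16 in 2 cells must be {7,9}.
R3C1 = 6 − 4 = 2 completes the 6 across.
Given what's placed, R1C1 must be 1 to fit the 3 across and 23 down.
R1C2 = 3 − 1 = 2 completes the 3 across.
Nothing is forced directly, so branch on R2C1, whose candidates are 7 or 9. If R2C1 = 7: that forces R2C2 = 9, R5C2 = 7, R4C2 = 3, after which R5C1 would have to be in {6} for the 13 across but in {4,5,8,9} for the 23 down — contradiction. So R2C1 = 9.
R2C2 = 16 − 9 = 7 completes the 16 across.

9 7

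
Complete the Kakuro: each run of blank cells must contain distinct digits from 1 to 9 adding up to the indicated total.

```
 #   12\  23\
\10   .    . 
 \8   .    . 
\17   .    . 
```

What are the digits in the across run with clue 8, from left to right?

17 in 2 cells must be {8,9}; 23 in 3 cells must be {6,8,9}.
The 8 across and the 23 down share only 6, so R2C2 = 6.
R2C1 = 8 − 6 = 2 completes the 8 across.
Given what's placed, R3C1 must be 9 to fit the 17 across and 12 down.
R3C2 = 17 − 9 = 8 completes the 17 across.
R1C1 = 12 − 11 = 1 completes the 12 down.
R1C2 = 10 − 1 = 9 completes the 10 across.

2 6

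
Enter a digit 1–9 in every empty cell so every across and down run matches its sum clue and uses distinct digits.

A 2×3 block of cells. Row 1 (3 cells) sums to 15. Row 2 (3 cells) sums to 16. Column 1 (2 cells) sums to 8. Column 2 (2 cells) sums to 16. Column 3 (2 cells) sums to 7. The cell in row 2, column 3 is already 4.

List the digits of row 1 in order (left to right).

16 in 2 cells must be {7,9}.
(1,3) = 7 − 4 = 3 completes the 7 down.
Given what's placed, (1,2) must be 7 to fit the 15 across and 16 down.
(2,2) = 16 − 7 = 9 completes the 16 down.
(1,1) = 15 − 10 = 5 completes the 15 across.
(2,1) = 16 − 13 = 3 completes the 16 across.

5 7 3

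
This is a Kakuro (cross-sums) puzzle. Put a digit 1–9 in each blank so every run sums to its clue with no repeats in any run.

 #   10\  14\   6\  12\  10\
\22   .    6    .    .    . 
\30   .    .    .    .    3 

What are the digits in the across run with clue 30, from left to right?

6 8 4 9 3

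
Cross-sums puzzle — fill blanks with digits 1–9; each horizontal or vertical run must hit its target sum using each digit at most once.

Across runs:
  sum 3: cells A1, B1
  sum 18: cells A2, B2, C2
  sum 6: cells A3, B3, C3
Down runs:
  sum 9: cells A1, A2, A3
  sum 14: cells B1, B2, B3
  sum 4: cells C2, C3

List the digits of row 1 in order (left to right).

3 in 2 cells must be {1,2}; 6 in 3 cells must be {1,2,3}; 4 in 2 cells must be {1,3}.
Nothing is forced directly, so branch on C2, whose candidates are 1 or 3. If C2 = 1: then A2 would have to be in {8,9} for the 18 across but in {1,2,3,4,5,6} for the 9 down — contradiction. So C2 = 3.
Given what's placed, A2 must be 6 to fit the 18 across and 9 down.
B2 = 18 − 9 = 9 completes the 18 across.
C3 = 4 − 3 = 1 completes the 4 down.
A3 = 2: the only remaining digit allowed by both the 6 across and the 9 down.
B3 = 6 − 3 = 3 completes the 6 across.
A1 = 9 − 8 = 1 completes the 9 down.
B1 = 3 − 1 = 2 completes the 3 across.

1 2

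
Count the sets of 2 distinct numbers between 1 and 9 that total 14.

2

2 distinct digits from 1–9 sum between 3 and 17.
Enumerating: {5,9}, {6,8}.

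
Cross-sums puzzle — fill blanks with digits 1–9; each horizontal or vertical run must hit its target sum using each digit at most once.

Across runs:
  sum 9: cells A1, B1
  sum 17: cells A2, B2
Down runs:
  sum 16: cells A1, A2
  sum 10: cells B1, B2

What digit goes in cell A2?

9

17 in 2 cells must be {8,9}; 16 in 2 cells must be {7,9}.
The 9 across and the 16 down share only 7, so A1 = 7.
B1 = 9 − 7 = 2 completes the 9 across.
A2 = 16 − 7 = 9 completes the 16 down.
B2 = 17 − 9 = 8 completes the 17 across.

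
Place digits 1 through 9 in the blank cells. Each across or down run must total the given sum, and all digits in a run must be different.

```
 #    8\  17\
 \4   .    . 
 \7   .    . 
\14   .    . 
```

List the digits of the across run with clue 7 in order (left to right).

2 5

4 in 2 cells must be {1,3}.
The 14 across and the 8 down share only 5, so R3C1 = 5.
R3C2 = 14 − 5 = 9 completes the 14 across.
Given what's placed, R1C1 must be 1 to fit the 4 across and 8 down.
R1C2 = 4 − 1 = 3 completes the 4 across.
R2C1 = 8 − 6 = 2 completes the 8 down.
R2C2 = 7 − 2 = 5 completes the 7 across.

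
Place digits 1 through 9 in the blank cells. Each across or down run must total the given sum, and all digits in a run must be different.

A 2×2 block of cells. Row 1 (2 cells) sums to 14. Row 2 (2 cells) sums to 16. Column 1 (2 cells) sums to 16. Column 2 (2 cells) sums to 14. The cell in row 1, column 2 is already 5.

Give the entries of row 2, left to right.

7 9

16 in 2 cells must be {7,9}.
(1,1) = 14 − 5 = 9 completes the 14 across.
(2,1) = 16 − 9 = 7 completes the 16 down.
(2,2) = 16 − 7 = 9 completes the 16 across.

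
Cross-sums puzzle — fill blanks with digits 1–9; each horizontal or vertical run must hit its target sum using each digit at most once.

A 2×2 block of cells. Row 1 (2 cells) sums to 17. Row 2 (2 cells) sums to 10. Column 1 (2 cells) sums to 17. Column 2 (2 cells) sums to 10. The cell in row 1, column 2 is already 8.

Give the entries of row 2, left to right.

8 2

17 in 2 cells must be {8,9}.
(1,1) = 17 − 8 = 9 completes the 17 across.
(2,1) = 17 − 9 = 8 completes the 17 down.
(2,2) = 10 − 8 = 2 completes the 10 across.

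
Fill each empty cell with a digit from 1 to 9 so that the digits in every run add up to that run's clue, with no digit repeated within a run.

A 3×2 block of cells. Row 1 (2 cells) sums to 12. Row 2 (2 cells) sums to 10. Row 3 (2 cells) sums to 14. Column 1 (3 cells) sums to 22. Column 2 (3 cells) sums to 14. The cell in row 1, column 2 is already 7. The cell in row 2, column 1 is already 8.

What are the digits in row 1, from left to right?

5, 7

(1,1) = 12 − 7 = 5 completes the 12 across.
(2,2) = 10 − 8 = 2 completes the 10 across.
(3,1) = 22 − 13 = 9 completes the 22 down.
(3,2) = 14 − 9 = 5 completes the 14 across.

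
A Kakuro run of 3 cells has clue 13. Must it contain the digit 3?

No

Counterexample: {1,4,8} sums to 13 without using 3.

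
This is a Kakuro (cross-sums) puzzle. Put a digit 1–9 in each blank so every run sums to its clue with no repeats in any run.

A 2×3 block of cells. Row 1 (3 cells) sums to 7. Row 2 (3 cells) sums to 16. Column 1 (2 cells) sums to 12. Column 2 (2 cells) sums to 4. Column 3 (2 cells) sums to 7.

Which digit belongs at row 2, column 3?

5

7 in 3 cells must be {1,2,4}; 4 in 2 cells must be {1,3}.
The 7 across and the 12 down share only 4, so (1,1) = 4.
Given what's placed, (1,2) must be 1 to fit the 7 across and 4 down.
(1,3) = 7 − 5 = 2 completes the 7 across.
(2,1) = 12 − 4 = 8 completes the 12 down.
(2,2) = 4 − 1 = 3 completes the 4 down.
(2,3) = 16 − 11 = 5 completes the 16 across.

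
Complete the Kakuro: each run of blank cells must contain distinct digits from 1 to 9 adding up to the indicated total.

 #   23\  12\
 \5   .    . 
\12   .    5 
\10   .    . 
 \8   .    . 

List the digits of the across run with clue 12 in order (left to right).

7 5

R2C1 = 12 − 5 = 7 completes the 12 across.
No cell is forced outright now. R4C2 can only be 1 or 2 (the digits allowed by both its 8 across and its 12 down). If R4C2 = 1: then R4C1 would have to be in {7} for the 8 across but in {1,2,3,4,5,6,8,9} for the 23 down — contradiction. So R4C2 = 2.
R4C1 = 8 − 2 = 6 completes the 8 across.
Nothing is forced directly, so branch on R1C1, whose candidates are 1 or 2. If R1C1 = 2: then R1C2 would have to be in {3} for the 5 across but in {1,4} for the 12 down — contradiction. So R1C1 = 1.
R1C2 = 5 − 1 = 4 completes the 5 across.
R3C1 = 23 − 14 = 9 completes the 23 down.
R3C2 = 10 − 9 = 1 completes the 10 across.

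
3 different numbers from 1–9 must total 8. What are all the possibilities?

3 distinct digits from 1–9 sum between 6 and 24.

{1,2,5}; {1,3,4}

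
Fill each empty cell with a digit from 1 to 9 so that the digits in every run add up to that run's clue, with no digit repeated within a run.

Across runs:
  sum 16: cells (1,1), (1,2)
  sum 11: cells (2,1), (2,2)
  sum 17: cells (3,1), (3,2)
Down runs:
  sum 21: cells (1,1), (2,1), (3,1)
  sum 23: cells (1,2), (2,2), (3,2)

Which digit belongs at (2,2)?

6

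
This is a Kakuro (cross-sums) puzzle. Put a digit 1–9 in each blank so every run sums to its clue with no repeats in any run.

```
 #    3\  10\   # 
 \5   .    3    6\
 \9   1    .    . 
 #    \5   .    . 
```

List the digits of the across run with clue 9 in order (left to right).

3 in 2 cells must be {1,2}.
R1C1 = 5 − 3 = 2 completes the 5 across.
No cell is forced outright now. R2C3 can only be 2 or 5 (the digits allowed by both its 9 across and its 6 down). If R2C3 = 5: then R2C2 would have to be in {3} for the 9 across but in {1,2,5,6} for the 10 down — contradiction. So R2C3 = 2.
R2C2 = 9 − 3 = 6 completes the 9 across.
R3C2 = 10 − 9 = 1 completes the 10 down.
R3C3 = 5 − 1 = 4 completes the 5 across.

1, 6, 2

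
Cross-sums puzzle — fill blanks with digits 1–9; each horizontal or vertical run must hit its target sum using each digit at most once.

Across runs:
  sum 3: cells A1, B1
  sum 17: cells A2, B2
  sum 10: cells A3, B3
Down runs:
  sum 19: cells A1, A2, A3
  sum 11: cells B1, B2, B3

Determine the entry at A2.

9

3 in 2 cells must be {1,2}; 17 in 2 cells must be {8,9}.
The 3 across and the 19 down share only 2, so A1 = 2.
B1 = 3 − 2 = 1 completes the 3 across.
Given what's placed, B2 must be 8 to fit the 17 across and 11 down.
B3 = 11 − 9 = 2 completes the 11 down.
A2 = 17 − 8 = 9 completes the 17 across.
A3 = 10 − 2 = 8 completes the 10 across.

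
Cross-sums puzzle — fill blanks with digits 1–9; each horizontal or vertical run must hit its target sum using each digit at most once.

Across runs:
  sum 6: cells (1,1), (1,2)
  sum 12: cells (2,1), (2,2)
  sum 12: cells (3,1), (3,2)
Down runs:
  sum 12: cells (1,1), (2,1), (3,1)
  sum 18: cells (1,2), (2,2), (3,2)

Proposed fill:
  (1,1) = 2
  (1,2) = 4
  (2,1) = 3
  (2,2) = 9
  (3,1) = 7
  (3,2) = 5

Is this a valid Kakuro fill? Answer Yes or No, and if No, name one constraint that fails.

Across: 2+4=6; 3+9=12; 7+5=12. Down: 2+3+7=12; 4+9+5=18. No digit repeats within any run.

Yes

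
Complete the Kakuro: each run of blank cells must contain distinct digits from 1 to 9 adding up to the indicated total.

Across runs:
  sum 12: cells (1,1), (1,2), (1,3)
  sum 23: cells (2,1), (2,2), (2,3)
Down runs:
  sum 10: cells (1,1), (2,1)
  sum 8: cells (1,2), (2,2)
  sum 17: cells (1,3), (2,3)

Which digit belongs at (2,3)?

23 in 3 cells must be {6,8,9}; 17 in 2 cells must be {8,9}.
The 23 across and the 8 down share only 6, so (2,2) = 6.
(1,2) = 8 − 6 = 2 completes the 8 down.
Given what's placed, (1,3) must be 9 to fit the 12 across and 17 down.
(2,3) = 17 − 9 = 8 completes the 17 down.
(1,1) = 12 − 11 = 1 completes the 12 across.
(2,1) = 23 − 14 = 9 completes the 23 across.

8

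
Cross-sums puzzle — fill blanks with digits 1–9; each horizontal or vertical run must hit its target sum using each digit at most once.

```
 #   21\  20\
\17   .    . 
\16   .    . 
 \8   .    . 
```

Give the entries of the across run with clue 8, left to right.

17 in 2 cells must be {8,9}; 16 in 2 cells must be {7,9}.
Nothing is forced directly, so branch on R1C1, whose candidates are 8 or 9. If R1C1 = 8: that forces R1C2 = 9, R2C2 = 7, after which R3C2 would have to be in {1,2,3,5,6,7} for the 8 across but in {4} for the 20 down — contradiction. So R1C1 = 9.
R1C2 = 17 − 9 = 8 completes the 17 across.
Given what's placed, R2C1 must be 7 to fit the 16 across and 21 down.
R2C2 = 16 − 7 = 9 completes the 16 across.
R3C1 = 21 − 16 = 5 completes the 21 down.
R3C2 = 8 − 5 = 3 completes the 8 across.

5 3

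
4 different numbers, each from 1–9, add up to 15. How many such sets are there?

4 distinct digits from 1–9 sum between 10 and 30.
Enumerating: {1,2,3,9}, {1,2,4,8}, {1,2,5,7}, {1,3,4,7}, {1,3,5,6}, {2,3,4,6}.

6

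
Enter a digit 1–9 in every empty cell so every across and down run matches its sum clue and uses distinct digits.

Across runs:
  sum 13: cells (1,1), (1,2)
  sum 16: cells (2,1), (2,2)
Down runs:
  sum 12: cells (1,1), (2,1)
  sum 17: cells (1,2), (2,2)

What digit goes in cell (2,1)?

16 in 2 cells must be {7,9}; 17 in 2 cells must be {8,9}.
The 16 across and the 17 down share only 9, so (2,2) = 9.
(1,2) = 17 − 9 = 8 completes the 17 down.
(2,1) = 16 − 9 = 7 completes the 16 across.
(1,1) = 13 − 8 = 5 completes the 13 across.

7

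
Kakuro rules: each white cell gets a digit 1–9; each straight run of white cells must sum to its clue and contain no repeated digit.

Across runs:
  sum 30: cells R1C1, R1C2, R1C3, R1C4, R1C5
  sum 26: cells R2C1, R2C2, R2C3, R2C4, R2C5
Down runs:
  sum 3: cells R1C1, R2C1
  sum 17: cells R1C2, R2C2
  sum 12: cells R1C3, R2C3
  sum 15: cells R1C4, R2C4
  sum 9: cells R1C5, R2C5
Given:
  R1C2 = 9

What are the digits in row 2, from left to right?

2, 8, 5, 7, 4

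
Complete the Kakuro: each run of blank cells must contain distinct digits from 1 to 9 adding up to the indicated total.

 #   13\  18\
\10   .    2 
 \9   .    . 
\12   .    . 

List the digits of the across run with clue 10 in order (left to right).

8 2

R1C1 = 10 − 2 = 8 completes the 10 across.
Given what's placed, R2C2 must be 7 to fit the 9 across and 18 down.
R3C2 = 18 − 9 = 9 completes the 18 down.
R2C1 = 9 − 7 = 2 completes the 9 across.
R3C1 = 12 − 9 = 3 completes the 12 across.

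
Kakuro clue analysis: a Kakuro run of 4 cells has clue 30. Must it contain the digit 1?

The only way to make 30 from 4 distinct digits is {6,7,8,9}, which does not contain 1.

No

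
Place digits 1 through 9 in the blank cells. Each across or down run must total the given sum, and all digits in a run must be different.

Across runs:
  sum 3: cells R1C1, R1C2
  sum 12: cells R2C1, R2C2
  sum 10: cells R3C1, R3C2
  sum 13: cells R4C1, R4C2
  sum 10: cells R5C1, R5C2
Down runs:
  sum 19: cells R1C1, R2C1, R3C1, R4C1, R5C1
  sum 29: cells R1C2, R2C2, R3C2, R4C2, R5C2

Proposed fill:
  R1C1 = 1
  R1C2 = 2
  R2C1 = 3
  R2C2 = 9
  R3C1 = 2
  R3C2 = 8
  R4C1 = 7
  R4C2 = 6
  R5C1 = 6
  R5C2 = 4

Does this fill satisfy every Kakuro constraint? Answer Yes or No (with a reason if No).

Yes

Across: 1+2=3; 3+9=12; 2+8=10; 7+6=13; 6+4=10. Down: 1+3+2+7+6=19; 2+9+8+6+4=29. No digit repeats within any run.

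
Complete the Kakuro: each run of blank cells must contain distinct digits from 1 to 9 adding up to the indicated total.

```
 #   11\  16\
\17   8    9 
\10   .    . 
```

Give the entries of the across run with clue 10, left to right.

17 in 2 cells must be {8,9}; 16 in 2 cells must be {7,9}.
R2C1 = 11 − 8 = 3 completes the 11 down.
R2C2 = 10 − 3 = 7 completes the 10 across.

3 7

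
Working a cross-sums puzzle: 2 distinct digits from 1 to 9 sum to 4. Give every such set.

{1,3}

2 distinct digits from 1–9 sum between 3 and 17.
Only one set works: {1,3}.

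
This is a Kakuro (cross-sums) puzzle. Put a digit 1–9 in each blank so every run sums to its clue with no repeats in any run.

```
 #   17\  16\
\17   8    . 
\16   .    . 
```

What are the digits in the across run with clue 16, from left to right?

9, 7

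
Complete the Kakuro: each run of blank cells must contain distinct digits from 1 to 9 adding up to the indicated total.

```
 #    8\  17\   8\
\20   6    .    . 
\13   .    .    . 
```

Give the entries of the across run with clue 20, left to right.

17 in 2 cells must be {8,9}.
R1C2 = 9: the only remaining digit allowed by both the 20 across and the 17 down.
R1C3 = 20 − 15 = 5 completes the 20 across.
R2C1 = 8 − 6 = 2 completes the 8 down.
R2C2 = 17 − 9 = 8 completes the 17 down.
R2C3 = 13 − 10 = 3 completes the 13 across.

6 9 5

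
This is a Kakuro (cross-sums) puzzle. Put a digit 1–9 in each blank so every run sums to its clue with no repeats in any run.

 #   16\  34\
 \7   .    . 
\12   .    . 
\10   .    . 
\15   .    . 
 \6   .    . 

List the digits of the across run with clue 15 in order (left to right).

16 in 5 cells must be {1,2,3,4,6}; 34 in 5 cells must be {4,6,7,8,9}.
Only 6 fits R4C1 under both its across sum 15 and down sum 16.
R4C2 = 15 − 6 = 9 completes the 15 across.

6 9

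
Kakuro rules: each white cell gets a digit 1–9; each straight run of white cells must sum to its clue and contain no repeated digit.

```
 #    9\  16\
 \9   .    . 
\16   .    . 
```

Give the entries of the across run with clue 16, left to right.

16 in 2 cells must be {7,9}.
The 9 across and the 16 down share only 7, so R1C2 = 7.
The 16 across and the 9 down share only 7, so R2C1 = 7.
R2C2 = 16 − 7 = 9 completes the 16 across.
R1C1 = 9 − 7 = 2 completes the 9 across.

7, 9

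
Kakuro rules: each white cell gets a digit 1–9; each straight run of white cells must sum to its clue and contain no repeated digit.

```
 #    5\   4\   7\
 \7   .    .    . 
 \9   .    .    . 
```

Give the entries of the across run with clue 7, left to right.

4 1 2

7 in 3 cells must be {1,2,4}; 4 in 2 cells must be {1,3}.
The 7 across and the 4 down share only 1, so R1C2 = 1.
R2C2 = 4 − 1 = 3 completes the 4 down.
Nothing is forced directly, so branch on R1C1, whose candidates are 2 or 4. If R1C1 = 2: that forces R1C3 = 4, after which R2C1 would have to be in {1,2,4,5} for the 9 across but in {3} for the 5 down — contradiction. So R1C1 = 4.
R1C3 = 7 − 5 = 2 completes the 7 across.
R2C1 = 5 − 4 = 1 completes the 5 down.
R2C3 = 9 − 4 = 5 completes the 9 across.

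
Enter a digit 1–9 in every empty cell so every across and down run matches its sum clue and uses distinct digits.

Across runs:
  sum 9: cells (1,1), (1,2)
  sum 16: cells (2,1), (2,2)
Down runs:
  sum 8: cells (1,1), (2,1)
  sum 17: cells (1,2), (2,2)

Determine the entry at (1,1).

1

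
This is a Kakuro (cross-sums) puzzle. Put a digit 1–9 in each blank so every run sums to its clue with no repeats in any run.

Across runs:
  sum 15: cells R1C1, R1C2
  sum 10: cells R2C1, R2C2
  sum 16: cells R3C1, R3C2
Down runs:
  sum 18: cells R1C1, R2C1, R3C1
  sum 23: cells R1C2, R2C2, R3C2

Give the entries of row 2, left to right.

16 in 2 cells must be {7,9}; 23 in 3 cells must be {6,8,9}.
The 16 across and the 23 down share only 9, so R3C2 = 9.
R3C1 = 16 − 9 = 7 completes the 16 across.
Nothing is forced directly, so branch on R1C2, whose candidates are 6 or 8. If R1C2 = 8: then R1C1 would have to be in {7} for the 15 across but in {2,3,5,6,8,9} for the 18 down — contradiction. So R1C2 = 6.
R1C1 = 15 − 6 = 9 completes the 15 across.
R2C1 = 18 − 16 = 2 completes the 18 down.
R2C2 = 10 − 2 = 8 completes the 10 across.

2 8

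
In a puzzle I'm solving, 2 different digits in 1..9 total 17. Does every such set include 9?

The only way to make 17 from 2 distinct digits is {8,9}, which contains 9.

Yes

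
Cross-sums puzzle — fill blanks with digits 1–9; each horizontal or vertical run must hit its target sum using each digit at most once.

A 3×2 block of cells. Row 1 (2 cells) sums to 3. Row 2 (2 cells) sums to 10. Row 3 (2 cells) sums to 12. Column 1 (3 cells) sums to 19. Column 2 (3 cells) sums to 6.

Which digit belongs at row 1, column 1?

3 in 2 cells must be {1,2}; 6 in 3 cells must be {1,2,3}.
The 3 across and the 19 down share only 2, so (1,1) = 2.
(1,2) = 3 − 2 = 1 completes the 3 across.
Given what's placed, (3,2) must be 3 to fit the 12 across and 6 down.
(2,2) = 6 − 4 = 2 completes the 6 down.
(3,1) = 12 − 3 = 9 completes the 12 across.
(2,1) = 10 − 2 = 8 completes the 10 across.

2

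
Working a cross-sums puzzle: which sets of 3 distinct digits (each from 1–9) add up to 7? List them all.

{1,2,4}

3 distinct digits from 1–9 sum between 6 and 24.
Only one set works: {1,2,4}.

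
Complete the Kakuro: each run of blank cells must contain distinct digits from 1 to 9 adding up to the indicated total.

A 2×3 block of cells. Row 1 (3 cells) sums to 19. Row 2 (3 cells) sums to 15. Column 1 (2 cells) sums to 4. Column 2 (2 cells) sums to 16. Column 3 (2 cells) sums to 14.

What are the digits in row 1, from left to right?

4 in 2 cells must be {1,3}; 16 in 2 cells must be {7,9}.
The 19 across and the 4 down share only 3, so (1,1) = 3.
Given what's placed, (1,3) must be 9 to fit the 19 across and 14 down.
(2,1) = 4 − 3 = 1 completes the 4 down.
(2,2) = 9: the only remaining digit allowed by both the 15 across and the 16 down.
(2,3) = 15 − 10 = 5 completes the 15 across.
(1,2) = 19 − 12 = 7 completes the 19 across.

3 7 9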